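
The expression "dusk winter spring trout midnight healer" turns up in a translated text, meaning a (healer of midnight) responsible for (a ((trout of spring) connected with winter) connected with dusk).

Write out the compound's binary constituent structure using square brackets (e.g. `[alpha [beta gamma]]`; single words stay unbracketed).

At the top level: head "healer" (specifically "midnight healer"); modifier "dusk winter spring trout".
Within "dusk winter spring trout", the head is "trout" (specifically "winter spring trout") and the modifier is "dusk".
Within "winter spring trout", the head is "trout" (specifically "spring trout") and the modifier is "winter".
Within "spring trout", the head is "trout" and the modifier is "spring".
Within "midnight healer", the head is "healer" and the modifier is "midnight".
So the structure is [[dusk [winter [spring trout]]] [midnight healer]].

[[dusk [winter [spring trout]]] [midnight healer]]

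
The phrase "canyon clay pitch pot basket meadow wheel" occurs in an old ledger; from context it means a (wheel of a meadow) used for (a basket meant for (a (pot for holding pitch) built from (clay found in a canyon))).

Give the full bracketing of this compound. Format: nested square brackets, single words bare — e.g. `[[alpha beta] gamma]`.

At the top level: head "wheel" (specifically "meadow wheel"); modifier "canyon clay pitch pot basket".
"canyon clay pitch pot basket" → head "basket", modifier "canyon clay pitch pot".
"canyon clay pitch pot" → head "pot" (specifically "pitch pot"), modifier "canyon clay".
"canyon clay" → head "clay", modifier "canyon".
"pitch pot" → head "pot", modifier "pitch".
"meadow wheel" → head "wheel", modifier "meadow".
Assembled: [[[[canyon clay] [pitch pot]] basket] [meadow wheel]].

[[[[canyon clay] [pitch pot]] basket] [meadow wheel]]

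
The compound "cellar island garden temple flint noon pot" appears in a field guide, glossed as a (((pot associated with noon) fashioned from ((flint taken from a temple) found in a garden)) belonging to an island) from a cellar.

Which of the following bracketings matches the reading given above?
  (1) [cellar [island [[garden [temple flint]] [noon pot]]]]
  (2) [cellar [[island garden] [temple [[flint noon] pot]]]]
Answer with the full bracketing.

[cellar [island [[garden [temple flint]] [noon pot]]]]

The paraphrase's head is the "pot" part ("island garden temple flint noon pot"); its modifier is "cellar".
That top-level split, carried through the inner groups, gives [cellar [island [[garden [temple flint]] [noon pot]]]].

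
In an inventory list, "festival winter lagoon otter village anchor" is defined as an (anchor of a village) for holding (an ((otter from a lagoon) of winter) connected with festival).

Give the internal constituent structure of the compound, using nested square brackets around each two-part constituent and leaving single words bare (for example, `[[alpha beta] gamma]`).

Overall it is a kind of anchor (specifically "village anchor"); the modifier is "festival winter lagoon otter".
"festival winter lagoon otter" → head "otter" (specifically "winter lagoon otter"), modifier "festival".
"winter lagoon otter" → head "otter" (specifically "lagoon otter"), modifier "winter".
"lagoon otter" → head "otter", modifier "lagoon".
"village anchor" → head "anchor", modifier "village".
Assembled: [[festival [winter [lagoon otter]]] [village anchor]].

[[festival [winter [lagoon otter]]] [village anchor]]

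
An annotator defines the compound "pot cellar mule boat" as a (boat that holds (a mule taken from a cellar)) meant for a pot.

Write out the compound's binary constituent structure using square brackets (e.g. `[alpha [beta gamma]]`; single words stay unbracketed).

[pot [[cellar mule] boat]]

Overall it is a kind of boat (specifically "cellar mule boat"); the modifier is "pot".
Within "cellar mule boat", the head is "boat" and the modifier is "cellar mule".
Within "cellar mule", the head is "mule" and the modifier is "cellar".
So the structure is [pot [[cellar mule] boat]].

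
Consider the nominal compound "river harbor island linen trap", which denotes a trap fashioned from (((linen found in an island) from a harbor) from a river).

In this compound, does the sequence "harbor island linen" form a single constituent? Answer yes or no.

The paraphrase groups the words so that "harbor island linen" is one unit: it corresponds to a single parenthesized sub-phrase.
The full structure is [[river [harbor [island linen]]] trap], in which [harbor island linen] is a constituent.

yes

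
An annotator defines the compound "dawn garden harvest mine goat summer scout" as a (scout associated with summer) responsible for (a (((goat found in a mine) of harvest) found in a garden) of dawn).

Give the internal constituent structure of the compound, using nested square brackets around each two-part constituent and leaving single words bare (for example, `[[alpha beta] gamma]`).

[[dawn [garden [harvest [mine goat]]]] [summer scout]]

Whole compound: head "scout" (specifically "summer scout"), modifier "dawn garden harvest mine goat".
"dawn garden harvest mine goat" → head "goat" (specifically "garden harvest mine goat"), modifier "dawn".
"garden harvest mine goat" → head "goat" (specifically "harvest mine goat"), modifier "garden".
"harvest mine goat" → head "goat" (specifically "mine goat"), modifier "harvest".
"mine goat" → head "goat", modifier "mine".
"summer scout" → head "scout", modifier "summer".
Putting it together: [[dawn [garden [harvest [mine goat]]]] [summer scout]].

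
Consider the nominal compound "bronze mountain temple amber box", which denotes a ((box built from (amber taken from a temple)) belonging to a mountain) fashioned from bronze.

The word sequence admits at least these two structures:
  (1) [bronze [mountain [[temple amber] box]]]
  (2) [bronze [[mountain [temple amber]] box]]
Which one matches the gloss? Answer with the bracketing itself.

[bronze [mountain [[temple amber] box]]]

The paraphrase's head is the "box" part ("mountain temple amber box"); its modifier is "bronze".
That top-level split, carried through the inner groups, gives [bronze [mountain [[temple amber] box]]].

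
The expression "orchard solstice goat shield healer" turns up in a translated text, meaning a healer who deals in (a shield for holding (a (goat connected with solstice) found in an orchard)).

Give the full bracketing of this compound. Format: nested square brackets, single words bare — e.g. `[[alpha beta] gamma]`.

At the top level: head "healer"; modifier "orchard solstice goat shield".
Within "orchard solstice goat shield", the head is "shield" and the modifier is "orchard solstice goat".
Within "orchard solstice goat", the head is "goat" (specifically "solstice goat") and the modifier is "orchard".
Within "solstice goat", the head is "goat" and the modifier is "solstice".
So the structure is [[[orchard [solstice goat]] shield] healer].

[[[orchard [solstice goat]] shield] healer]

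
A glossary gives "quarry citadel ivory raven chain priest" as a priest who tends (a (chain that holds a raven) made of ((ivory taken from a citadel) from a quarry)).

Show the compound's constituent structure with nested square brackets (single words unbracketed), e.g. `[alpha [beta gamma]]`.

[[[quarry [citadel ivory]] [raven chain]] priest]

At the top level: head "priest"; modifier "quarry citadel ivory raven chain".
Inside "quarry citadel ivory raven chain": head "chain" (specifically "raven chain"), modifier "quarry citadel ivory".
Inside "quarry citadel ivory": head "ivory" (specifically "citadel ivory"), modifier "quarry".
Inside "citadel ivory": head "ivory", modifier "citadel".
Inside "raven chain": head "chain", modifier "raven".
Putting it together: [[[quarry [citadel ivory]] [raven chain]] priest].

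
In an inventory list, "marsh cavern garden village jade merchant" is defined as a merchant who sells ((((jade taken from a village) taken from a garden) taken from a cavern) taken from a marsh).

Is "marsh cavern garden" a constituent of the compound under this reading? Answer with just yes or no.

The top-level split is [marsh cavern garden village jade] [merchant]; the full structure is [[marsh [cavern [garden [village jade]]]] merchant].
"marsh cavern garden" straddles a constituent boundary, so it is not a single unit.

no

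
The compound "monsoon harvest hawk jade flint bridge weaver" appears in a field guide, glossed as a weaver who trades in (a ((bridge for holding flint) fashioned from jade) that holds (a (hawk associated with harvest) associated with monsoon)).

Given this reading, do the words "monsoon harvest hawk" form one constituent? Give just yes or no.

The paraphrase groups the words so that "monsoon harvest hawk" is one unit: it corresponds to a single parenthesized sub-phrase.
The full structure is [[[monsoon [harvest hawk]] [jade [flint bridge]]] weaver], in which [monsoon harvest hawk] is a constituent.

yes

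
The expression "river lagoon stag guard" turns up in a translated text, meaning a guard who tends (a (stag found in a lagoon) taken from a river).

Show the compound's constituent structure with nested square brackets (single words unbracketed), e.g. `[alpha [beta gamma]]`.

[[river [lagoon stag]] guard]

The outermost head in the paraphrase is "guard", modified by "river lagoon stag".
"river lagoon stag" → head "stag" (specifically "lagoon stag"), modifier "river".
"lagoon stag" → head "stag", modifier "lagoon".
Putting it together: [[river [lagoon stag]] guard].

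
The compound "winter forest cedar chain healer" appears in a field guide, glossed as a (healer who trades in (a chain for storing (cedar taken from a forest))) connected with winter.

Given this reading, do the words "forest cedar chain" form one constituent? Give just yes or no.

The paraphrase groups the words so that "forest cedar chain" is one unit: it corresponds to a single parenthesized sub-phrase.
The full structure is [winter [[[forest cedar] chain] healer]], in which [forest cedar chain] is a constituent.

yes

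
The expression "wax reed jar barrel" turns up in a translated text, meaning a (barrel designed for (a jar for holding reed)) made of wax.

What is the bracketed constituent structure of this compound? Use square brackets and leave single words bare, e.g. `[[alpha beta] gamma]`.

[wax [[reed jar] barrel]]

Whole compound: head "barrel" (specifically "reed jar barrel"), modifier "wax".
"reed jar barrel" → head "barrel", modifier "reed jar".
"reed jar" → head "jar", modifier "reed".
So the structure is [wax [[reed jar] barrel]].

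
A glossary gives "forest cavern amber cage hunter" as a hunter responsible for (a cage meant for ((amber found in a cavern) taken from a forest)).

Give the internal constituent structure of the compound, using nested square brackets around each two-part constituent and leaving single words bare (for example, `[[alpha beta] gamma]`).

[[[forest [cavern amber]] cage] hunter]

Overall it is a kind of hunter; the modifier is "forest cavern amber cage".
"forest cavern amber cage" → head "cage", modifier "forest cavern amber".
"forest cavern amber" → head "amber" (specifically "cavern amber"), modifier "forest".
"cavern amber" → head "amber", modifier "cavern".
Putting it together: [[[forest [cavern amber]] cage] hunter].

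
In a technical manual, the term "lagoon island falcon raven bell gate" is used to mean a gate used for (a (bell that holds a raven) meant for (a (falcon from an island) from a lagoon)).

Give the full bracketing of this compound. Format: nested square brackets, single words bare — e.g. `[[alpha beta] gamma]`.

[[[lagoon [island falcon]] [raven bell]] gate]

Whole compound: head "gate", modifier "lagoon island falcon raven bell".
Within "lagoon island falcon raven bell", the head is "bell" (specifically "raven bell") and the modifier is "lagoon island falcon".
Within "lagoon island falcon", the head is "falcon" (specifically "island falcon") and the modifier is "lagoon".
Within "island falcon", the head is "falcon" and the modifier is "island".
Within "raven bell", the head is "bell" and the modifier is "raven".
Assembled: [[[lagoon [island falcon]] [raven bell]] gate].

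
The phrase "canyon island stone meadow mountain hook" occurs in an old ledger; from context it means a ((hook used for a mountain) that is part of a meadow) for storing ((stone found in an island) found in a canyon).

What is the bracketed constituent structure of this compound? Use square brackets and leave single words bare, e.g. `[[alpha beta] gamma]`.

Whole compound: head "hook" (specifically "meadow mountain hook"), modifier "canyon island stone".
"canyon island stone" → head "stone" (specifically "island stone"), modifier "canyon".
"island stone" → head "stone", modifier "island".
"meadow mountain hook" → head "hook" (specifically "mountain hook"), modifier "meadow".
"mountain hook" → head "hook", modifier "mountain".
So the structure is [[canyon [island stone]] [meadow [mountain hook]]].

[[canyon [island stone]] [meadow [mountain hook]]]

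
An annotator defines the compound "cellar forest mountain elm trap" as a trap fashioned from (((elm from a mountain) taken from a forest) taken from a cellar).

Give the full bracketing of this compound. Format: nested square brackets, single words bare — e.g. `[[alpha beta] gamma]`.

[[cellar [forest [mountain elm]]] trap]

The outermost head in the paraphrase is "trap", modified by "cellar forest mountain elm".
"cellar forest mountain elm" → head "elm" (specifically "forest mountain elm"), modifier "cellar".
"forest mountain elm" → head "elm" (specifically "mountain elm"), modifier "forest".
"mountain elm" → head "elm", modifier "mountain".
So the structure is [[cellar [forest [mountain elm]]] trap].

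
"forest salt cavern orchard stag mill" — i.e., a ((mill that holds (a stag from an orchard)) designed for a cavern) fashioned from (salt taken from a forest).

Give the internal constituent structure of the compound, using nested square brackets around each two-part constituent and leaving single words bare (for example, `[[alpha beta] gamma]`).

[[forest salt] [cavern [[orchard stag] mill]]]

Overall it is a kind of mill (specifically "cavern orchard stag mill"); the modifier is "forest salt".
Within "forest salt", the head is "salt" and the modifier is "forest".
Within "cavern orchard stag mill", the head is "mill" (specifically "orchard stag mill") and the modifier is "cavern".
Within "orchard stag mill", the head is "mill" and the modifier is "orchard stag".
Within "orchard stag", the head is "stag" and the modifier is "orchard".
Assembled: [[forest salt] [cavern [[orchard stag] mill]]].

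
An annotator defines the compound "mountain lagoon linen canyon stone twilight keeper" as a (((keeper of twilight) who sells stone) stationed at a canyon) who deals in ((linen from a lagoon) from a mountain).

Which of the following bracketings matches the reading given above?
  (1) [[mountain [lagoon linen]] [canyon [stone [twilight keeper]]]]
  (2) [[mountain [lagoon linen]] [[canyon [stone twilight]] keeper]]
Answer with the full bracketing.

The paraphrase's head is the "keeper" part ("canyon stone twilight keeper"); its modifier is "mountain lagoon linen".
That top-level split, carried through the inner groups, gives [[mountain [lagoon linen]] [canyon [stone [twilight keeper]]]].

[[mountain [lagoon linen]] [canyon [stone [twilight keeper]]]]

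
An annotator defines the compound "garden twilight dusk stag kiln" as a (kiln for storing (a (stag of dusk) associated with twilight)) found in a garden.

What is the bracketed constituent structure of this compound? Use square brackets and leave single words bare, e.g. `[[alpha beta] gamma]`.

Whole compound: head "kiln" (specifically "twilight dusk stag kiln"), modifier "garden".
Within "twilight dusk stag kiln", the head is "kiln" and the modifier is "twilight dusk stag".
Within "twilight dusk stag", the head is "stag" (specifically "dusk stag") and the modifier is "twilight".
Within "dusk stag", the head is "stag" and the modifier is "dusk".
So the structure is [garden [[twilight [dusk stag]] kiln]].

[garden [[twilight [dusk stag]] kiln]]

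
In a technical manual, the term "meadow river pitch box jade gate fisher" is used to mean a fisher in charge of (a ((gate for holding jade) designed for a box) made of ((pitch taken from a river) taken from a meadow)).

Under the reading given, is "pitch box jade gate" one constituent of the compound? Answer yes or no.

The top-level split is [meadow river pitch box jade gate] [fisher]; the full structure is [[[meadow [river pitch]] [box [jade gate]]] fisher].
"pitch box jade gate" straddles a constituent boundary, so it is not a single unit.

no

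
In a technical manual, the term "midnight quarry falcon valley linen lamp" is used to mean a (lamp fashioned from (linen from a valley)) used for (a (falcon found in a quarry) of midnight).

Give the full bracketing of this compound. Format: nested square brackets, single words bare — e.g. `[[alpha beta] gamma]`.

[[midnight [quarry falcon]] [[valley linen] lamp]]

The outermost head in the paraphrase is "lamp" (specifically "valley linen lamp"), modified by "midnight quarry falcon".
Inside "midnight quarry falcon": head "falcon" (specifically "quarry falcon"), modifier "midnight".
Inside "quarry falcon": head "falcon", modifier "quarry".
Inside "valley linen lamp": head "lamp", modifier "valley linen".
Inside "valley linen": head "linen", modifier "valley".
Putting it together: [[midnight [quarry falcon]] [[valley linen] lamp]].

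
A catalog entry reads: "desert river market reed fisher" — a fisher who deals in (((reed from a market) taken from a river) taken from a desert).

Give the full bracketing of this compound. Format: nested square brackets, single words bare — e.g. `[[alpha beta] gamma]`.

[[desert [river [market reed]]] fisher]

At the top level: head "fisher"; modifier "desert river market reed".
Inside "desert river market reed": head "reed" (specifically "river market reed"), modifier "desert".
Inside "river market reed": head "reed" (specifically "market reed"), modifier "river".
Inside "market reed": head "reed", modifier "market".
Putting it together: [[desert [river [market reed]]] fisher].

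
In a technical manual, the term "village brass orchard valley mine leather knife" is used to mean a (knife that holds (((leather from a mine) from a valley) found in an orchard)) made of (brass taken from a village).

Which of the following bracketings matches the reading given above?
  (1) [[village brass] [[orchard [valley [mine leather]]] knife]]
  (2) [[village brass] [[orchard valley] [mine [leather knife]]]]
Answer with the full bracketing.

The paraphrase's head is the "knife" part ("orchard valley mine leather knife"); its modifier is "village brass".
That top-level split, carried through the inner groups, gives [[village brass] [[orchard [valley [mine leather]]] knife]].

[[village brass] [[orchard [valley [mine leather]]] knife]]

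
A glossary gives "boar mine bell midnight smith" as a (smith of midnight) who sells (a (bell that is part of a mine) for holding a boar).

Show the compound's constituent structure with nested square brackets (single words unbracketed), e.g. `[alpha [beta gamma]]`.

[[boar [mine bell]] [midnight smith]]

Overall it is a kind of smith (specifically "midnight smith"); the modifier is "boar mine bell".
Inside "boar mine bell": head "bell" (specifically "mine bell"), modifier "boar".
Inside "mine bell": head "bell", modifier "mine".
Inside "midnight smith": head "smith", modifier "midnight".
Putting it together: [[boar [mine bell]] [midnight smith]].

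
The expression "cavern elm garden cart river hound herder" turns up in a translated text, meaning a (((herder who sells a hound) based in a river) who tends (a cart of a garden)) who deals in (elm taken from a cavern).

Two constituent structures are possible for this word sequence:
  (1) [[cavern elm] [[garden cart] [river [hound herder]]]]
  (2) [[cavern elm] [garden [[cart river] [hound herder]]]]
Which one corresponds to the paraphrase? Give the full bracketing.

The paraphrase's head is the "herder" part ("garden cart river hound herder"); its modifier is "cavern elm".
That top-level split, carried through the inner groups, gives [[cavern elm] [[garden cart] [river [hound herder]]]].

[[cavern elm] [[garden cart] [river [hound herder]]]]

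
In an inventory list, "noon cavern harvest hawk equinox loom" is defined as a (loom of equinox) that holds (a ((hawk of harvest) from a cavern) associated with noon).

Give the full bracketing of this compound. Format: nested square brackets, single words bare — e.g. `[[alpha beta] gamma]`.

The outermost head in the paraphrase is "loom" (specifically "equinox loom"), modified by "noon cavern harvest hawk".
"noon cavern harvest hawk" → head "hawk" (specifically "cavern harvest hawk"), modifier "noon".
"cavern harvest hawk" → head "hawk" (specifically "harvest hawk"), modifier "cavern".
"harvest hawk" → head "hawk", modifier "harvest".
"equinox loom" → head "loom", modifier "equinox".
So the structure is [[noon [cavern [harvest hawk]]] [equinox loom]].

[[noon [cavern [harvest hawk]]] [equinox loom]]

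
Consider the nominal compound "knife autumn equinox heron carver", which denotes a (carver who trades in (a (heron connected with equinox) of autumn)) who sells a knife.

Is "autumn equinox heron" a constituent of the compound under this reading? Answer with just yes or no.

The paraphrase groups the words so that "autumn equinox heron" is one unit: it corresponds to a single parenthesized sub-phrase.
The full structure is [knife [[autumn [equinox heron]] carver]], in which [autumn equinox heron] is a constituent.

yes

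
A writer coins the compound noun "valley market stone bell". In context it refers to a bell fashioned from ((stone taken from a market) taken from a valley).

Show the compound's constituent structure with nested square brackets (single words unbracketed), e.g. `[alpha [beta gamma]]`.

At the top level: head "bell"; modifier "valley market stone".
Within "valley market stone", the head is "stone" (specifically "market stone") and the modifier is "valley".
Within "market stone", the head is "stone" and the modifier is "market".
So the structure is [[valley [market stone]] bell].

[[valley [market stone]] bell]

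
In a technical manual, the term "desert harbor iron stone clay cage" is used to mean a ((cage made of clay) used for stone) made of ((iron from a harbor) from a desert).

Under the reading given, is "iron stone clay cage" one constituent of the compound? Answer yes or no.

The top-level split is [desert harbor iron] [stone clay cage]; the full structure is [[desert [harbor iron]] [stone [clay cage]]].
"iron stone clay cage" straddles a constituent boundary, so it is not a single unit.

no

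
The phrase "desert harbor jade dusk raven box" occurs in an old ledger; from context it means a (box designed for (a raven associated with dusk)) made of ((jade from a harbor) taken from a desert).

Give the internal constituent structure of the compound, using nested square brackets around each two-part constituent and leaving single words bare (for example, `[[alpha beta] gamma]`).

Whole compound: head "box" (specifically "dusk raven box"), modifier "desert harbor jade".
"desert harbor jade" → head "jade" (specifically "harbor jade"), modifier "desert".
"harbor jade" → head "jade", modifier "harbor".
"dusk raven box" → head "box", modifier "dusk raven".
"dusk raven" → head "raven", modifier "dusk".
Assembled: [[desert [harbor jade]] [[dusk raven] box]].

[[desert [harbor jade]] [[dusk raven] box]]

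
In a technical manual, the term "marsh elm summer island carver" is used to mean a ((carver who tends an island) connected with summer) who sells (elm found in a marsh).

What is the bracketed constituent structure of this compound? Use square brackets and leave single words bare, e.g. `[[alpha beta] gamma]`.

At the top level: head "carver" (specifically "summer island carver"); modifier "marsh elm".
Inside "marsh elm": head "elm", modifier "marsh".
Inside "summer island carver": head "carver" (specifically "island carver"), modifier "summer".
Inside "island carver": head "carver", modifier "island".
Putting it together: [[marsh elm] [summer [island carver]]].

[[marsh elm] [summer [island carver]]]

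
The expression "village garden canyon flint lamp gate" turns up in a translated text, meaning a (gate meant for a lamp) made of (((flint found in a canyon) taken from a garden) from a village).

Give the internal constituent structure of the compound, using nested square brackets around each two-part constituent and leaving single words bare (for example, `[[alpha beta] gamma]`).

[[village [garden [canyon flint]]] [lamp gate]]

Whole compound: head "gate" (specifically "lamp gate"), modifier "village garden canyon flint".
Within "village garden canyon flint", the head is "flint" (specifically "garden canyon flint") and the modifier is "village".
Within "garden canyon flint", the head is "flint" (specifically "canyon flint") and the modifier is "garden".
Within "canyon flint", the head is "flint" and the modifier is "canyon".
Within "lamp gate", the head is "gate" and the modifier is "lamp".
Assembled: [[village [garden [canyon flint]]] [lamp gate]].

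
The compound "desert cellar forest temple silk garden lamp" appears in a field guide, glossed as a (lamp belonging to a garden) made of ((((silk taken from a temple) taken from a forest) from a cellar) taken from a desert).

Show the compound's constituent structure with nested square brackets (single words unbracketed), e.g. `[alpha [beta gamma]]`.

[[desert [cellar [forest [temple silk]]]] [garden lamp]]

Overall it is a kind of lamp (specifically "garden lamp"); the modifier is "desert cellar forest temple silk".
"desert cellar forest temple silk" → head "silk" (specifically "cellar forest temple silk"), modifier "desert".
"cellar forest temple silk" → head "silk" (specifically "forest temple silk"), modifier "cellar".
"forest temple silk" → head "silk" (specifically "temple silk"), modifier "forest".
"temple silk" → head "silk", modifier "temple".
"garden lamp" → head "lamp", modifier "garden".
So the structure is [[desert [cellar [forest [temple silk]]]] [garden lamp]].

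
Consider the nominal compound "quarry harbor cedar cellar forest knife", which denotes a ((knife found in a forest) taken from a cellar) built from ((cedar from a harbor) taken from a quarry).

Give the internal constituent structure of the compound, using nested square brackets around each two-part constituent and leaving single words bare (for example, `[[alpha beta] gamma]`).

[[quarry [harbor cedar]] [cellar [forest knife]]]

The outermost head in the paraphrase is "knife" (specifically "cellar forest knife"), modified by "quarry harbor cedar".
"quarry harbor cedar" → head "cedar" (specifically "harbor cedar"), modifier "quarry".
"harbor cedar" → head "cedar", modifier "harbor".
"cellar forest knife" → head "knife" (specifically "forest knife"), modifier "cellar".
"forest knife" → head "knife", modifier "forest".
Assembled: [[quarry [harbor cedar]] [cellar [forest knife]]].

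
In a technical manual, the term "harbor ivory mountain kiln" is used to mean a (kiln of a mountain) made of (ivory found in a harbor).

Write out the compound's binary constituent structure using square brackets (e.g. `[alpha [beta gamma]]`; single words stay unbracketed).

[[harbor ivory] [mountain kiln]]

At the top level: head "kiln" (specifically "mountain kiln"); modifier "harbor ivory".
Within "harbor ivory", the head is "ivory" and the modifier is "harbor".
Within "mountain kiln", the head is "kiln" and the modifier is "mountain".
Assembled: [[harbor ivory] [mountain kiln]].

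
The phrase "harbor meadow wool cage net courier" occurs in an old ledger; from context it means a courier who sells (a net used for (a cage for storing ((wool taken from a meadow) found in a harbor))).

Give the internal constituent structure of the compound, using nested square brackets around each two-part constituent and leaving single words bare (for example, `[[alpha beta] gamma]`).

[[[[harbor [meadow wool]] cage] net] courier]

At the top level: head "courier"; modifier "harbor meadow wool cage net".
Within "harbor meadow wool cage net", the head is "net" and the modifier is "harbor meadow wool cage".
Within "harbor meadow wool cage", the head is "cage" and the modifier is "harbor meadow wool".
Within "harbor meadow wool", the head is "wool" (specifically "meadow wool") and the modifier is "harbor".
Within "meadow wool", the head is "wool" and the modifier is "meadow".
Assembled: [[[[harbor [meadow wool]] cage] net] courier].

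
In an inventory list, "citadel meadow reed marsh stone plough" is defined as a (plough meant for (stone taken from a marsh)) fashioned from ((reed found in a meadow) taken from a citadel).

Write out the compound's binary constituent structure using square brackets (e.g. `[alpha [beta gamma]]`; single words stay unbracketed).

At the top level: head "plough" (specifically "marsh stone plough"); modifier "citadel meadow reed".
Inside "citadel meadow reed": head "reed" (specifically "meadow reed"), modifier "citadel".
Inside "meadow reed": head "reed", modifier "meadow".
Inside "marsh stone plough": head "plough", modifier "marsh stone".
Inside "marsh stone": head "stone", modifier "marsh".
Assembled: [[citadel [meadow reed]] [[marsh stone] plough]].

[[citadel [meadow reed]] [[marsh stone] plough]]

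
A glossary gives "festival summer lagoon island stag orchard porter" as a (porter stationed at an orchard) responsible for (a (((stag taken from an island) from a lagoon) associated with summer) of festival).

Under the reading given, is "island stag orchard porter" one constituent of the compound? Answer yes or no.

no

The top-level split is [festival summer lagoon island stag] [orchard porter]; the full structure is [[festival [summer [lagoon [island stag]]]] [orchard porter]].
"island stag orchard porter" straddles a constituent boundary, so it is not a single unit.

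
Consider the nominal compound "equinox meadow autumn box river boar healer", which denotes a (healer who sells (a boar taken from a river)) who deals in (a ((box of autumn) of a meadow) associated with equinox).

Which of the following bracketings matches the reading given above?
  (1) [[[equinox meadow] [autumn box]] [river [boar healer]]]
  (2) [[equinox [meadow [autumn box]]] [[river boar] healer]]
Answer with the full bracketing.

[[equinox [meadow [autumn box]]] [[river boar] healer]]

The paraphrase's head is the "healer" part ("river boar healer"); its modifier is "equinox meadow autumn box".
That top-level split, carried through the inner groups, gives [[equinox [meadow [autumn box]]] [[river boar] healer]].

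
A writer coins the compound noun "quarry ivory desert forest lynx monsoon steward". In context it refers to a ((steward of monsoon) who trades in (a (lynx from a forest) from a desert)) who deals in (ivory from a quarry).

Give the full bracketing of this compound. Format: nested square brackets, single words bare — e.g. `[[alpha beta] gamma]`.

At the top level: head "steward" (specifically "desert forest lynx monsoon steward"); modifier "quarry ivory".
Inside "quarry ivory": head "ivory", modifier "quarry".
Inside "desert forest lynx monsoon steward": head "steward" (specifically "monsoon steward"), modifier "desert forest lynx".
Inside "desert forest lynx": head "lynx" (specifically "forest lynx"), modifier "desert".
Inside "forest lynx": head "lynx", modifier "forest".
Inside "monsoon steward": head "steward", modifier "monsoon".
Assembled: [[quarry ivory] [[desert [forest lynx]] [monsoon steward]]].

[[quarry ivory] [[desert [forest lynx]] [monsoon steward]]]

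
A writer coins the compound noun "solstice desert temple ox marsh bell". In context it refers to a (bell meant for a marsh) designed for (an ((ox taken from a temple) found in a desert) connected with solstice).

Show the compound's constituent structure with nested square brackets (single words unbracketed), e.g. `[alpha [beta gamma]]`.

The outermost head in the paraphrase is "bell" (specifically "marsh bell"), modified by "solstice desert temple ox".
Inside "solstice desert temple ox": head "ox" (specifically "desert temple ox"), modifier "solstice".
Inside "desert temple ox": head "ox" (specifically "temple ox"), modifier "desert".
Inside "temple ox": head "ox", modifier "temple".
Inside "marsh bell": head "bell", modifier "marsh".
Assembled: [[solstice [desert [temple ox]]] [marsh bell]].

[[solstice [desert [temple ox]]] [marsh bell]]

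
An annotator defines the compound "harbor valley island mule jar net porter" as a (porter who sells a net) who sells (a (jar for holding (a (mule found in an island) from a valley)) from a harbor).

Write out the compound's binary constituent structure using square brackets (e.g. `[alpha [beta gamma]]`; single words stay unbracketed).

[[harbor [[valley [island mule]] jar]] [net porter]]

At the top level: head "porter" (specifically "net porter"); modifier "harbor valley island mule jar".
Inside "harbor valley island mule jar": head "jar" (specifically "valley island mule jar"), modifier "harbor".
Inside "valley island mule jar": head "jar", modifier "valley island mule".
Inside "valley island mule": head "mule" (specifically "island mule"), modifier "valley".
Inside "island mule": head "mule", modifier "island".
Inside "net porter": head "porter", modifier "net".
Assembled: [[harbor [[valley [island mule]] jar]] [net porter]].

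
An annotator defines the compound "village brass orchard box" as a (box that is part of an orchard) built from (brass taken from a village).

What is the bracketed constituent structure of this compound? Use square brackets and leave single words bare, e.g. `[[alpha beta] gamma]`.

[[village brass] [orchard box]]

The outermost head in the paraphrase is "box" (specifically "orchard box"), modified by "village brass".
"village brass" → head "brass", modifier "village".
"orchard box" → head "box", modifier "orchard".
So the structure is [[village brass] [orchard box]].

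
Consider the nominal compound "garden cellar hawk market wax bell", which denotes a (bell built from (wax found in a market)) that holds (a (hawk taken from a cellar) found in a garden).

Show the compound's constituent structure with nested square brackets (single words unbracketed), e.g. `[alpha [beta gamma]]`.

[[garden [cellar hawk]] [[market wax] bell]]

Whole compound: head "bell" (specifically "market wax bell"), modifier "garden cellar hawk".
Inside "garden cellar hawk": head "hawk" (specifically "cellar hawk"), modifier "garden".
Inside "cellar hawk": head "hawk", modifier "cellar".
Inside "market wax bell": head "bell", modifier "market wax".
Inside "market wax": head "wax", modifier "market".
Putting it together: [[garden [cellar hawk]] [[market wax] bell]].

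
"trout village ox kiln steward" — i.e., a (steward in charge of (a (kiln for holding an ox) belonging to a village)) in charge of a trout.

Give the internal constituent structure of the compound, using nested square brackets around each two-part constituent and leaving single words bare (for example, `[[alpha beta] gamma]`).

At the top level: head "steward" (specifically "village ox kiln steward"); modifier "trout".
Within "village ox kiln steward", the head is "steward" and the modifier is "village ox kiln".
Within "village ox kiln", the head is "kiln" (specifically "ox kiln") and the modifier is "village".
Within "ox kiln", the head is "kiln" and the modifier is "ox".
So the structure is [trout [[village [ox kiln]] steward]].

[trout [[village [ox kiln]] steward]]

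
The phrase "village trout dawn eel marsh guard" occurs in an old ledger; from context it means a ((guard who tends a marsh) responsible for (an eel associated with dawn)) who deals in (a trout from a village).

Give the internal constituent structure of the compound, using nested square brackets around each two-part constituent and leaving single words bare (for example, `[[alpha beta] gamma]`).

Whole compound: head "guard" (specifically "dawn eel marsh guard"), modifier "village trout".
Inside "village trout": head "trout", modifier "village".
Inside "dawn eel marsh guard": head "guard" (specifically "marsh guard"), modifier "dawn eel".
Inside "dawn eel": head "eel", modifier "dawn".
Inside "marsh guard": head "guard", modifier "marsh".
So the structure is [[village trout] [[dawn eel] [marsh guard]]].

[[village trout] [[dawn eel] [marsh guard]]]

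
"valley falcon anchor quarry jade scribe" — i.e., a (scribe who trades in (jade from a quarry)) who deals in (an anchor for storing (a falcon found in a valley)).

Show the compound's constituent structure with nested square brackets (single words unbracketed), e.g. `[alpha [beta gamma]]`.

[[[valley falcon] anchor] [[quarry jade] scribe]]

Whole compound: head "scribe" (specifically "quarry jade scribe"), modifier "valley falcon anchor".
Inside "valley falcon anchor": head "anchor", modifier "valley falcon".
Inside "valley falcon": head "falcon", modifier "valley".
Inside "quarry jade scribe": head "scribe", modifier "quarry jade".
Inside "quarry jade": head "jade", modifier "quarry".
Assembled: [[[valley falcon] anchor] [[quarry jade] scribe]].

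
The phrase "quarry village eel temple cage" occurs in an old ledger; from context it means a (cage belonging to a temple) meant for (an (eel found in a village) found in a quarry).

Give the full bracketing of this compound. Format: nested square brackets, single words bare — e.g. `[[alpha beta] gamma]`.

[[quarry [village eel]] [temple cage]]

The outermost head in the paraphrase is "cage" (specifically "temple cage"), modified by "quarry village eel".
Within "quarry village eel", the head is "eel" (specifically "village eel") and the modifier is "quarry".
Within "village eel", the head is "eel" and the modifier is "village".
Within "temple cage", the head is "cage" and the modifier is "temple".
Putting it together: [[quarry [village eel]] [temple cage]].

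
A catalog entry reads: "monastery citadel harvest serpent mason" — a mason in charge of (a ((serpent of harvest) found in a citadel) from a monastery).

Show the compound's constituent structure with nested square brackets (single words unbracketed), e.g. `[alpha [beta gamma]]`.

[[monastery [citadel [harvest serpent]]] mason]

At the top level: head "mason"; modifier "monastery citadel harvest serpent".
Inside "monastery citadel harvest serpent": head "serpent" (specifically "citadel harvest serpent"), modifier "monastery".
Inside "citadel harvest serpent": head "serpent" (specifically "harvest serpent"), modifier "citadel".
Inside "harvest serpent": head "serpent", modifier "harvest".
Assembled: [[monastery [citadel [harvest serpent]]] mason].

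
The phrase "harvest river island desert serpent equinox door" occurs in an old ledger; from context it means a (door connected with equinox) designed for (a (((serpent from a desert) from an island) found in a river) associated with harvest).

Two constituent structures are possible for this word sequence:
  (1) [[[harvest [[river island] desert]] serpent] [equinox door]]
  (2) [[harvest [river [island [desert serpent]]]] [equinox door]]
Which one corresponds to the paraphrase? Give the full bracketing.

The paraphrase's head is the "door" part ("equinox door"); its modifier is "harvest river island desert serpent".
That top-level split, carried through the inner groups, gives [[harvest [river [island [desert serpent]]]] [equinox door]].

[[harvest [river [island [desert serpent]]]] [equinox door]]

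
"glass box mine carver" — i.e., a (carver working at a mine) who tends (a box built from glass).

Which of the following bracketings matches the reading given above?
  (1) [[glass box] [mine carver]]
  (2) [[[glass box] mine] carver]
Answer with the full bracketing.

The paraphrase's head is the "carver" part ("mine carver"); its modifier is "glass box".
That top-level split, carried through the inner groups, gives [[glass box] [mine carver]].

[[glass box] [mine carver]]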